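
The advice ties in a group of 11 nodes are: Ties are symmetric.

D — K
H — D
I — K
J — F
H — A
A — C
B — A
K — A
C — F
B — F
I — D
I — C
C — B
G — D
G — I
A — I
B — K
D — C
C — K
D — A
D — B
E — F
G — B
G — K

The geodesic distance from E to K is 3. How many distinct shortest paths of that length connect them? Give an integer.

2

The shortest distance is 3. The length-3 paths are: E–F–B–K; E–F–C–K.
That gives 2 distinct shortest paths.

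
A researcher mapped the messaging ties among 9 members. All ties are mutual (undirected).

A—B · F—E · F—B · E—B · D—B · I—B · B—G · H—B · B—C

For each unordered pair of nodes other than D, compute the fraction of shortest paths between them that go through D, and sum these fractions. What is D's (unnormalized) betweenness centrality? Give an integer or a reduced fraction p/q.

0

No shortest path between any pair of other nodes passes through D.
Summing the contributions gives betweenness(D) = 0.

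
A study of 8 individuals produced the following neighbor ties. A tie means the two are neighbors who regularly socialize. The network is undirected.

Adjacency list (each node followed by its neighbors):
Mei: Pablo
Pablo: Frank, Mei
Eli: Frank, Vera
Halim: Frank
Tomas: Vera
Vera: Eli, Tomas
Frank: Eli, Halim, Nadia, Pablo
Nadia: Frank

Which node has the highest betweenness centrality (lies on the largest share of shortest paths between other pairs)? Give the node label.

Unnormalized betweenness of each node: Eli:10, Frank:17, Halim:0, Mei:0, Nadia:0, Pablo:6, Tomas:0, Vera:6.
Frank has the largest value, 17, making it the main broker — the node through which the most shortest paths run.

Frank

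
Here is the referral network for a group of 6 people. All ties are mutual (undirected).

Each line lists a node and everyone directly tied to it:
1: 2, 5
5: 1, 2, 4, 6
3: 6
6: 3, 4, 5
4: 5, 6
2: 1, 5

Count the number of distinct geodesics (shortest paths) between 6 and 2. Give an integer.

1

The shortest distance is 2, and the only length-2 path is 6–5–2. So there is exactly 1 shortest path.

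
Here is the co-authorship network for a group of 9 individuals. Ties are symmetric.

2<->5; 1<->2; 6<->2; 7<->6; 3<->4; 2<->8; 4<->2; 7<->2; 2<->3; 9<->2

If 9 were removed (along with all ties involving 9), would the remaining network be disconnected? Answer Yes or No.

No

Even without 9, every remaining node can still reach every other (the residual graph is connected), so 9 is not a cut vertex.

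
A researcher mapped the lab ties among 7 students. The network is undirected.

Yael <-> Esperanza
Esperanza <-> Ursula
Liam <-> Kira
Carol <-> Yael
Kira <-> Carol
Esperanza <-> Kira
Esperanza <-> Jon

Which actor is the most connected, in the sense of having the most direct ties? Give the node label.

Degrees — Carol:2, Esperanza:4, Jon:1, Kira:3, Liam:1, Ursula:1, Yael:2.
The maximum is 4, attained only by Esperanza.

Esperanza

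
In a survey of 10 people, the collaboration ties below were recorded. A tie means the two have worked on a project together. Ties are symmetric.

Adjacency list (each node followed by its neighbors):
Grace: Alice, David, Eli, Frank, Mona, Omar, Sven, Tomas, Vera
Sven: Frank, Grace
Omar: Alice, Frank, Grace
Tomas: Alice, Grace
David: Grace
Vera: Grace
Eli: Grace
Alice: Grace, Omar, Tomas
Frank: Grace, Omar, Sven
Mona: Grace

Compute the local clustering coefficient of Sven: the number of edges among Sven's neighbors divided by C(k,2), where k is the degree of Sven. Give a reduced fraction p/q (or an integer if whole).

Sven's neighbors: Frank and Grace (k = 2).
Possible neighbor pairs: C(2,2) = 1. Edges among them: Frank–Grace → e = 1.
Clustering(Sven) = 1/1.

1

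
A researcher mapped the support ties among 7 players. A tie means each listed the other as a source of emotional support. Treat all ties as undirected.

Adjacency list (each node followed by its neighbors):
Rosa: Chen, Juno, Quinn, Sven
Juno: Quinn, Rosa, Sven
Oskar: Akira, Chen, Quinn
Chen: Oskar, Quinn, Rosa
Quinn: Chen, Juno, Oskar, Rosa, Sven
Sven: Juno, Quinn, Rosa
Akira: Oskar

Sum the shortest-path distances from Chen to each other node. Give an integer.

9

Distances from Chen: Akira:2, Juno:2, Oskar:1, Quinn:1, Rosa:1, Sven:2.
Sum = 2 + 2 + 1 + 1 + 1 + 2 = 9.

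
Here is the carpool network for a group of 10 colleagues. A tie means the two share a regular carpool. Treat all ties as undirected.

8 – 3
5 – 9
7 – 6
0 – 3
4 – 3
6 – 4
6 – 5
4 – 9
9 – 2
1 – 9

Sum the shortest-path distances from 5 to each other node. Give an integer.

21

Distances from 5: 0:4, 1:2, 2:2, 3:3, 4:2, 6:1, 7:2, 8:4, 9:1.
Sum = 4 + 2 + 2 + 3 + 2 + 1 + 2 + 4 + 1 = 21.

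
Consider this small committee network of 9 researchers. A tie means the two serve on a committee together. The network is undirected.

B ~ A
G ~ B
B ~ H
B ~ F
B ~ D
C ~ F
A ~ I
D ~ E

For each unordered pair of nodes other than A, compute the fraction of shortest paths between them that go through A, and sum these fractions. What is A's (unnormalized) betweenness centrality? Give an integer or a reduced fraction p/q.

7

Pairs whose geodesics pass through A — E–I: 1; I–F: 1; I–G: 1; I–B: 1; I–D: 1; I–C: 1; I–H: 1.
All other pairs contribute 0.
Summing the contributions gives betweenness(A) = 7.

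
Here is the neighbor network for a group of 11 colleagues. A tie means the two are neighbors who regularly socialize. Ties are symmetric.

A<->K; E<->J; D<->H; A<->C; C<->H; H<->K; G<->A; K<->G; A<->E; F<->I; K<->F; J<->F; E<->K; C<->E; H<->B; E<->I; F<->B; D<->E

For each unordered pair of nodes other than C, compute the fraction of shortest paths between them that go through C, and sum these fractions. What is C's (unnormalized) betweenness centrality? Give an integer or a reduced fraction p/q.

26/15

Pairs whose geodesics pass through C — H–I: 1/5; H–E: 1/3; H–A: 1/2; H–J: 1/5; B–E: 1/6; B–A: 1/3.
All other pairs contribute 0.
Summing the contributions gives betweenness(C) = 26/15.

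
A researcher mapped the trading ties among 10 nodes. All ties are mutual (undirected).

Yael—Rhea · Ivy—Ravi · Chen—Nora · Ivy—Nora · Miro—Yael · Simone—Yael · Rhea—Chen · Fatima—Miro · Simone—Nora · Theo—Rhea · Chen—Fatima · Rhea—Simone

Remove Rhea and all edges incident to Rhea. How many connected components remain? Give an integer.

2

Without Rhea, the remaining ties split the others into: {Chen, Fatima, Ivy, Miro, Nora, Ravi, Simone, Yael}; {Theo}.
That's 2 separate components.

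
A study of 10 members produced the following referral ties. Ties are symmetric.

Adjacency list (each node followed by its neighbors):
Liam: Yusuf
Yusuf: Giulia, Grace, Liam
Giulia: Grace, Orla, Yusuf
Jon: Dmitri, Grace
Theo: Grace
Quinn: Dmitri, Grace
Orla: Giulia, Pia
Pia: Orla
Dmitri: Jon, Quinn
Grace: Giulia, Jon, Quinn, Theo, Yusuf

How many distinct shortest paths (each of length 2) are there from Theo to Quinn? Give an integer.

1

The shortest distance is 2, and the only length-2 path is Theo–Grace–Quinn. So there is exactly 1 shortest path.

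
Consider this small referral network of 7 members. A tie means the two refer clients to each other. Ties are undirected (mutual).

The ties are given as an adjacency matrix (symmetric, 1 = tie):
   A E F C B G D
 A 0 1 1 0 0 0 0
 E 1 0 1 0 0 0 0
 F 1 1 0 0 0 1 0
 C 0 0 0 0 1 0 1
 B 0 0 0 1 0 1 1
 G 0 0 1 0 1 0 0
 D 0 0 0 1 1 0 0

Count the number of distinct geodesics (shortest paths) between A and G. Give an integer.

The shortest distance is 2, and the only length-2 path is A–F–G. So there is exactly 1 shortest path.

1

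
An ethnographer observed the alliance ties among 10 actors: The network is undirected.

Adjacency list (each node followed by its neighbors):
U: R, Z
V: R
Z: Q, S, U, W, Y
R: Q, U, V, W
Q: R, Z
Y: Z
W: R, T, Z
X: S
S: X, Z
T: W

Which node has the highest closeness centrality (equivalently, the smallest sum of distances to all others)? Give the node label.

Farness (sum of distances to all others) for each node — Q:18, R:18, S:20, T:24, U:18, V:26, W:16, X:28, Y:22, Z:14.
The smallest farness is 14, for Z, so Z has the highest closeness.

Z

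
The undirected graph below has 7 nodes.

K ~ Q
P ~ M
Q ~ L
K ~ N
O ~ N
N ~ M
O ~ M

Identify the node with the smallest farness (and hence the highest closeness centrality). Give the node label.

N

Farness (sum of distances to all others) for each node — K:11, L:19, M:12, N:10, O:13, P:17, Q:14.
The smallest farness is 10, for N, so N has the highest closeness.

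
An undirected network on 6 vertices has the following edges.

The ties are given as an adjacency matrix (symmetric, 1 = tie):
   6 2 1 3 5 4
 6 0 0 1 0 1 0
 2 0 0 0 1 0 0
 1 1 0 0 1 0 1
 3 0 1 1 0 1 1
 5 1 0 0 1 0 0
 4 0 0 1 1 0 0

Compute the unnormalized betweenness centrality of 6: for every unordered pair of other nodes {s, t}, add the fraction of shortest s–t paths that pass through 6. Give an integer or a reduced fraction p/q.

1/2

Pairs whose geodesics pass through 6 — 1–5: 1/2.
All other pairs contribute 0.
Summing the contributions gives betweenness(6) = 1/2.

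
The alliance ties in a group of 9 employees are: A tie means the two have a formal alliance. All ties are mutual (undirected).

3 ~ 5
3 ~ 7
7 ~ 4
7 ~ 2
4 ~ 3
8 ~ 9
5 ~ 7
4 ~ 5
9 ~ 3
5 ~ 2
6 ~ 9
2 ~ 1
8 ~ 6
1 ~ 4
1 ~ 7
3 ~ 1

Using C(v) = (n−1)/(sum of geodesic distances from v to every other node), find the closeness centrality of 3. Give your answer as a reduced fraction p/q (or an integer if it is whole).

8/11

Distances from 3: 1:1, 2:2, 4:1, 5:1, 6:2, 7:1, 8:2, 9:1. Sum = 11.
n = 9, so closeness = 8/11.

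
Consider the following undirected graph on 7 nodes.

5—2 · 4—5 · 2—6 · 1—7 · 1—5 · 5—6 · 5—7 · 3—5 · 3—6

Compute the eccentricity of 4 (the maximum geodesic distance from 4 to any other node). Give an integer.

Distances from 4: 1:2, 2:2, 3:2, 5:1, 6:2, 7:2.
The largest is 2 (to 6, 3, 2, 7, and 1), so the eccentricity of 4 is 2.

2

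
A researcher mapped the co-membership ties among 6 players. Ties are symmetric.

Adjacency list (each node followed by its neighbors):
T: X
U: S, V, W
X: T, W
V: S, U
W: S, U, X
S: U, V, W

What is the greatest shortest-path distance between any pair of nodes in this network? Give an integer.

Eccentricity of each node (its greatest distance to any other): S:3, T:4, U:3, V:4, W:2, X:3.
The maximum eccentricity is 4, realized for instance by the pair T–V via T – X – W – U – V. So the diameter is 4.

4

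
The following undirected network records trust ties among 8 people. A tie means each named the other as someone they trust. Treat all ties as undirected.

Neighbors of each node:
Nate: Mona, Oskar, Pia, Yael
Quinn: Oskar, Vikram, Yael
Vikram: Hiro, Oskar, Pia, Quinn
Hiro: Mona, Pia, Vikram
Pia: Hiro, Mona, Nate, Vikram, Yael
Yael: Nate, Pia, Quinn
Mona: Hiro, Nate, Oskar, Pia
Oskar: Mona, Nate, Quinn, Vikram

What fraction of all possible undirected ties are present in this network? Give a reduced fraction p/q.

There are 15 edges and 8 nodes, so the maximum possible is C(8,2) = 28.
Density = 15/28.

15/28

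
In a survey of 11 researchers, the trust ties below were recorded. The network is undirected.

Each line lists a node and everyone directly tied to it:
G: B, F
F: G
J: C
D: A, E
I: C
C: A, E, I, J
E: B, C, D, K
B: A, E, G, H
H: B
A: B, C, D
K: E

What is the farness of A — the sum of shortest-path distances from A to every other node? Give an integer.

19

Distances from A: B:1, C:1, D:1, E:2, F:3, G:2, H:2, I:2, J:2, K:3.
Sum = 1 + 1 + 1 + 2 + 3 + 2 + 2 + 2 + 2 + 3 = 19.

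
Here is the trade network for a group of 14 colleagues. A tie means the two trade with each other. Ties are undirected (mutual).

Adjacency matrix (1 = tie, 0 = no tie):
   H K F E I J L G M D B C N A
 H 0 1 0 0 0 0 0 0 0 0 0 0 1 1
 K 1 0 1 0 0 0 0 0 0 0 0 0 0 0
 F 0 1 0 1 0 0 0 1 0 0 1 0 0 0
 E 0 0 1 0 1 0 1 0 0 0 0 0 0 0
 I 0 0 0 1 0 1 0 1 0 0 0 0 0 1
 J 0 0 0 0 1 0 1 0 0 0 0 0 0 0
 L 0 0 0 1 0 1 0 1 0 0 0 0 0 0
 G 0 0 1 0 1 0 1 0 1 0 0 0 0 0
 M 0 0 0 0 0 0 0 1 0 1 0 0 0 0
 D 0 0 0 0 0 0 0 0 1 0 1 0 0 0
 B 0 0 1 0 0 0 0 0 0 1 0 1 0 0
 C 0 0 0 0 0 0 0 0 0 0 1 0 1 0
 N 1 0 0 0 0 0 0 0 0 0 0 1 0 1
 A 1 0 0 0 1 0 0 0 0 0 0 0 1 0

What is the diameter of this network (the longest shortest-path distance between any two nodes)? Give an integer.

4

Eccentricity of each node (its greatest distance to any other): A:4, B:4, C:4, D:4, E:3, F:3, G:3, H:4, I:3, J:4, K:4, L:4, M:4, N:4.
The maximum eccentricity is 4, realized for instance by the pair H–L via H – K – F – E – L. So the diameter is 4.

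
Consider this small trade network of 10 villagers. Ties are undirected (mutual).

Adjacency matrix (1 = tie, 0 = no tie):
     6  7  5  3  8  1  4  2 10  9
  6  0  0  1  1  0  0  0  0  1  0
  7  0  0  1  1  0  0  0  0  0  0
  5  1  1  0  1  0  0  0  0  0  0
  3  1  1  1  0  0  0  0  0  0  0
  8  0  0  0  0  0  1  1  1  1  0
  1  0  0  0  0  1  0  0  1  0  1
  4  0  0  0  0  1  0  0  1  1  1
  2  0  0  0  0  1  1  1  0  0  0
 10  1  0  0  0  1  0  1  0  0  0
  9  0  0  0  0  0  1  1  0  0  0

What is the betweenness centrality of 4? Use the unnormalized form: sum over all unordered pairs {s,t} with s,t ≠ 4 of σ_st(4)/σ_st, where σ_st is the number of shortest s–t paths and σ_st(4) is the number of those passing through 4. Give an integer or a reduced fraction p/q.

17/2

Pairs whose geodesics pass through 4 — 6–2: 1/2; 6–9: 1; 7–2: 2/4; 7–9: 2/2; 5–2: 1/2; 5–9: 1; 3–2: 1/2; 3–9: 1; 8–9: 1/2; 2–10: 1/2; 2–9: 1/2; 10–9: 1.
All other pairs contribute 0.
Summing the contributions gives betweenness(4) = 17/2.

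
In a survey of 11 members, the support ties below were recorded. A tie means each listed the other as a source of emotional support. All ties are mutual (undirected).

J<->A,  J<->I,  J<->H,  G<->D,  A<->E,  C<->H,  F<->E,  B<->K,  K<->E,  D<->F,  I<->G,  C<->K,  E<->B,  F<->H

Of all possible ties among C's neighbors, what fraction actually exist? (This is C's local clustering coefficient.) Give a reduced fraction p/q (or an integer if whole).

0

C's neighbors: H and K (k = 2).
Possible neighbor pairs: C(2,2) = 1. Edges among them: none → e = 0.
Clustering(C) = 0/1.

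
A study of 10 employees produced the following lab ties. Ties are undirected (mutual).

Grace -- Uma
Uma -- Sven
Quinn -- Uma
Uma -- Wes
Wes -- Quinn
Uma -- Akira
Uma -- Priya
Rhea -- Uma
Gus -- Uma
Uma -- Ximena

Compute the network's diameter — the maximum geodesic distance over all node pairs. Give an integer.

2

Eccentricity of each node (its greatest distance to any other): Akira:2, Grace:2, Gus:2, Priya:2, Quinn:2, Rhea:2, Sven:2, Uma:1, Wes:2, Ximena:2.
The maximum eccentricity is 2, realized for instance by the pair Quinn–Akira via Quinn – Uma – Akira. So the diameter is 2.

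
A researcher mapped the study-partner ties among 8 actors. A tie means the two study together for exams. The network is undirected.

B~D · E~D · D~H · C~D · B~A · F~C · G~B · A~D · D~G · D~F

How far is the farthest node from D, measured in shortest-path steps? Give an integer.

1

Distances from D: A:1, B:1, C:1, E:1, F:1, G:1, H:1.
The largest is 1 (to A, G, E, H, B, C, and F), so the eccentricity of D is 1.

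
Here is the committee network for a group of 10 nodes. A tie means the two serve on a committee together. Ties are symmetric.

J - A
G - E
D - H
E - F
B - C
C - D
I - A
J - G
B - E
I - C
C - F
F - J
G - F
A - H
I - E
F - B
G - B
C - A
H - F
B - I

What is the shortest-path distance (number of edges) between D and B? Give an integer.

One shortest route is D – C – B, which uses 2 edges, and D and B are not directly tied, so nothing shorter exists. So d(D,B) = 2.

2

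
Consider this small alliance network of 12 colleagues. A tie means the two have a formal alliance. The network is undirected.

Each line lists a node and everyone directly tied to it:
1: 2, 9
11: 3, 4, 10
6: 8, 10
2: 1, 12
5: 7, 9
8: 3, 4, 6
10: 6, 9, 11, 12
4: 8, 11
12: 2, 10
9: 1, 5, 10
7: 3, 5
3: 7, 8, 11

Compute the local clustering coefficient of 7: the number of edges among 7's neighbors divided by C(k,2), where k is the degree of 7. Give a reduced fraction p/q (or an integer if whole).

7's neighbors: 3 and 5 (k = 2).
Possible neighbor pairs: C(2,2) = 1. Edges among them: none → e = 0.
Clustering(7) = 0/1.

0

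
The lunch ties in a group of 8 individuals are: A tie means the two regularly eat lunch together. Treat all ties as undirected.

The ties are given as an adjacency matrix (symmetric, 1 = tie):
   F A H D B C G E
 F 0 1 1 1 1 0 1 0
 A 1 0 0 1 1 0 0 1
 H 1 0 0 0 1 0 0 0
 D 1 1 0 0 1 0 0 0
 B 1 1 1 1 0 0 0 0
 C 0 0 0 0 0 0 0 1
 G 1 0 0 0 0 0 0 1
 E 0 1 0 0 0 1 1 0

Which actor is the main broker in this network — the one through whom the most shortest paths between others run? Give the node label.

E

Unnormalized betweenness of each node: A:19/3, B:5/3, C:0, D:0, E:13/2, F:35/6, G:5/3, H:0.
E has the largest value, 13/2, making it the main broker — the node through which the most shortest paths run.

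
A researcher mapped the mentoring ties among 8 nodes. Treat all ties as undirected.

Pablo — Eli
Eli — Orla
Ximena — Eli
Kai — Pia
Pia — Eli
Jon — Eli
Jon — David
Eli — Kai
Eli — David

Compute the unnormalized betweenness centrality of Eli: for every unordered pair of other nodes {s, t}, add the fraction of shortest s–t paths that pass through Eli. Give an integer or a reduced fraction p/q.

19

Pairs whose geodesics pass through Eli — Ximena–David: 1; Ximena–Jon: 1; Ximena–Pablo: 1; Ximena–Orla: 1; Ximena–Kai: 1; Ximena–Pia: 1; David–Pablo: 1; David–Orla: 1; David–Kai: 1; David–Pia: 1; Jon–Pablo: 1; Jon–Orla: 1; Jon–Kai: 1; Jon–Pia: 1 … (+5 more pairs).
All other pairs contribute 0.
Summing the contributions gives betweenness(Eli) = 19.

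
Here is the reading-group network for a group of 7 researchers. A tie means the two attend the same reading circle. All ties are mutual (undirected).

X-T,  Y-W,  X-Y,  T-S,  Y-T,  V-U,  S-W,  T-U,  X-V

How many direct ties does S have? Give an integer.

S is directly tied to T and W. That is 2 neighbors, so the degree of S is 2.

2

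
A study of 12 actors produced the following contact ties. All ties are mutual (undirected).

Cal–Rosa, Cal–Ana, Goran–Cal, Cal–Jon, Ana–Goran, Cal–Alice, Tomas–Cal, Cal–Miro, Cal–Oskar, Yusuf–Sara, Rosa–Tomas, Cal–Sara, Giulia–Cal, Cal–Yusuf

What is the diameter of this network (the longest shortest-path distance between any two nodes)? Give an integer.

Eccentricity of each node (its greatest distance to any other): Alice:2, Ana:2, Cal:1, Giulia:2, Goran:2, Jon:2, Miro:2, Oskar:2, Rosa:2, Sara:2, Tomas:2, Yusuf:2.
The maximum eccentricity is 2, realized for instance by the pair Ana–Alice via Ana – Cal – Alice. So the diameter is 2.

2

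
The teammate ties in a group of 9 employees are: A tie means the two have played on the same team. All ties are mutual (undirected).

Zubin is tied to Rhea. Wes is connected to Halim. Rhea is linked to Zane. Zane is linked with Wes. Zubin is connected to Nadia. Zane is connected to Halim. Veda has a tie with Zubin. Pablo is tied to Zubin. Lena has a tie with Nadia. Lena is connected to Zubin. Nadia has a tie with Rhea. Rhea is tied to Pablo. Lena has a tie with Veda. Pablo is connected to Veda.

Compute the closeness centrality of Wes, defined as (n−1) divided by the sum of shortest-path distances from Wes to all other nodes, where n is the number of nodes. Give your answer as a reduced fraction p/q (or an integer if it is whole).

Distances from Wes: Halim:1, Lena:4, Nadia:3, Pablo:3, Rhea:2, Veda:4, Zane:1, Zubin:3. Sum = 21.
n = 9, so closeness = 8/21.

8/21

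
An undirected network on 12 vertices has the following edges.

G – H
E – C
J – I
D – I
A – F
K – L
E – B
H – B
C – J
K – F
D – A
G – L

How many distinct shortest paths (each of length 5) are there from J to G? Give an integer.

1

The shortest distance is 5, and the only length-5 path is J–C–E–B–H–G. So there is exactly 1 shortest path.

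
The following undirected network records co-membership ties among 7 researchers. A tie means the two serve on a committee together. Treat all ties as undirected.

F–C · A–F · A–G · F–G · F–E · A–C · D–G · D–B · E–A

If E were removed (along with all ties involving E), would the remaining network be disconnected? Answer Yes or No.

No

Even without E, every remaining node can still reach every other (the residual graph is connected), so E is not a cut vertex.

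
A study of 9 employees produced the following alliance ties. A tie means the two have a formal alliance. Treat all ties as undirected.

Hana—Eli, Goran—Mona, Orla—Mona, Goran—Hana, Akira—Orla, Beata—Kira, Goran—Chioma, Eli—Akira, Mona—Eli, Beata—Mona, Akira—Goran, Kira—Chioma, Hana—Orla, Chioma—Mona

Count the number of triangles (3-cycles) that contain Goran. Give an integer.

Goran's neighbors: Akira, Chioma, Hana, and Mona.
Neighbor pairs that are themselves tied: Goran–Chioma–Mona. Each forms one triangle with Goran, for 1 in total.

1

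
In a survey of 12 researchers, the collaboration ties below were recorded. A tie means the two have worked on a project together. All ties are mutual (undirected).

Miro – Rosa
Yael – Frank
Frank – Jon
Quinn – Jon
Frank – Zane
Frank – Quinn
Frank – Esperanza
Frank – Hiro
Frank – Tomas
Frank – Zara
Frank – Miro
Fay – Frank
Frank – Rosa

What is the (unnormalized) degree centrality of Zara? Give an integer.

1

Zara is directly tied to Frank. That is 1 neighbor, so the degree of Zara is 1.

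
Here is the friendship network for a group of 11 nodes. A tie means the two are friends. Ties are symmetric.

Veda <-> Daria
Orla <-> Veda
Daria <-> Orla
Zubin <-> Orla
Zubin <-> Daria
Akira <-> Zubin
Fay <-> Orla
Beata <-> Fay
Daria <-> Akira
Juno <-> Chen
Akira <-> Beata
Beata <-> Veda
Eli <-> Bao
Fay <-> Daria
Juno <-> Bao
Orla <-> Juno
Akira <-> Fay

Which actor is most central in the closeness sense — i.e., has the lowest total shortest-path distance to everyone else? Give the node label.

Farness (sum of distances to all others) for each node — Akira:24, Bao:26, Beata:25, Chen:28, Daria:19, Eli:35, Fay:20, Juno:19, Orla:16, Veda:21, Zubin:21.
The smallest farness is 16, for Orla, so Orla has the highest closeness.

Orla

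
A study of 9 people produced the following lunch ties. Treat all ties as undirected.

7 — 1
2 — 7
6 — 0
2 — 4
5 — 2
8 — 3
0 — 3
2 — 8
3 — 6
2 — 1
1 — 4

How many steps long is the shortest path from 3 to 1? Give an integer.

3

One shortest route is 3 – 8 – 2 – 1, which uses 3 edges, and at distance 2 from 3 we only reach {2}, which does not include 1. So d(3,1) = 3.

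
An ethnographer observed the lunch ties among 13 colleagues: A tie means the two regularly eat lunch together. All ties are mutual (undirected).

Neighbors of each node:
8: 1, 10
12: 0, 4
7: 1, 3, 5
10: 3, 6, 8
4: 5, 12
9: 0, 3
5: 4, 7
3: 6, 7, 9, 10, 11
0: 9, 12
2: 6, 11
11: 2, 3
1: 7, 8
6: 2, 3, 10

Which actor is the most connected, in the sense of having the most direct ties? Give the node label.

3

Degrees — 0:2, 1:2, 2:2, 3:5, 4:2, 5:2, 6:3, 7:3, 8:2, 9:2, 10:3, 11:2, 12:2.
The maximum is 5, attained only by 3.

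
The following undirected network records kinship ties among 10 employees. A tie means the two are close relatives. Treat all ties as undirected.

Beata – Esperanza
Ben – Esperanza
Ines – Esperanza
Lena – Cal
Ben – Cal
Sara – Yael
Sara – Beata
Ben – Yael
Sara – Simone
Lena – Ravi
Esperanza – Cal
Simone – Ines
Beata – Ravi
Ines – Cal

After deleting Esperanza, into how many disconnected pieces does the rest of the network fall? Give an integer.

1

Esperanza's neighbors (Beata, Ben, Cal, and Ines) remain reachable from one another through other ties, so the rest of the network stays in one piece.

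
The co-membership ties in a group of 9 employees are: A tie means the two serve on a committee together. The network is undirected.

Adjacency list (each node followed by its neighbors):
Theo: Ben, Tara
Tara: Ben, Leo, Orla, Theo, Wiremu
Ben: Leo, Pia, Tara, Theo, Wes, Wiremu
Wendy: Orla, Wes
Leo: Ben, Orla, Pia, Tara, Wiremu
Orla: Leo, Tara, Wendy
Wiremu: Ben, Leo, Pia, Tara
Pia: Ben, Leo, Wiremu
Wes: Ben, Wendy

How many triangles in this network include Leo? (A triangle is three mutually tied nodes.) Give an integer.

Leo's neighbors: Ben, Orla, Pia, Tara, and Wiremu.
Neighbor pairs that are themselves tied: Leo–Ben–Pia; Leo–Ben–Tara; Leo–Ben–Wiremu; Leo–Orla–Tara; Leo–Pia–Wiremu; Leo–Tara–Wiremu. Each forms one triangle with Leo, for 6 in total.

6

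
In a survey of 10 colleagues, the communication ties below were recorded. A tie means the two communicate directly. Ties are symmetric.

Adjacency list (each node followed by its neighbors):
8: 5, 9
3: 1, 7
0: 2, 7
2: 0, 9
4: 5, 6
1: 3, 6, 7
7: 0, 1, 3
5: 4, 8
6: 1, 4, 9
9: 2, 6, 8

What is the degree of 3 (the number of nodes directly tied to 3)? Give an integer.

2

3 is directly tied to 1 and 7. That is 2 neighbors, so the degree of 3 is 2.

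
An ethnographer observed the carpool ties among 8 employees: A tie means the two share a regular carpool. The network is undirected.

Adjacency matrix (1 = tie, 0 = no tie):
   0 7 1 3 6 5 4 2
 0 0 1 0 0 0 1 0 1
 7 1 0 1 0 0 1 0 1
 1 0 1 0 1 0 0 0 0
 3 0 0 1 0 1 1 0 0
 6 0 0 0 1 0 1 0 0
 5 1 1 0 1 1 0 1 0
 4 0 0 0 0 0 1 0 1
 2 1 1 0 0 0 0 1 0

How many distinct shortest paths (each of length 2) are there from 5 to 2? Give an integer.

3

The shortest distance is 2. The length-2 paths are: 5–0–2; 5–7–2; 5–4–2.
That gives 3 distinct shortest paths.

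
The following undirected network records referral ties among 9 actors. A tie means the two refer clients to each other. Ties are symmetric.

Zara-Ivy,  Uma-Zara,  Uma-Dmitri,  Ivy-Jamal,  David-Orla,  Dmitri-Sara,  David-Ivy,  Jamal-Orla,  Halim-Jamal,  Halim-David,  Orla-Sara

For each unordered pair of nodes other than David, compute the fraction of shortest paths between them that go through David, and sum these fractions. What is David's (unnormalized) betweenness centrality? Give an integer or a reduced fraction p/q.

9/2

Pairs whose geodesics pass through David — Zara–Orla: 1/2; Zara–Halim: 1/2; Uma–Halim: 1/2; Dmitri–Halim: 1/2; Sara–Halim: 1/2; Sara–Ivy: 1/2; Orla–Halim: 1/2; Orla–Ivy: 1/2; Halim–Ivy: 1/2.
All other pairs contribute 0.
Summing the contributions gives betweenness(David) = 9/2.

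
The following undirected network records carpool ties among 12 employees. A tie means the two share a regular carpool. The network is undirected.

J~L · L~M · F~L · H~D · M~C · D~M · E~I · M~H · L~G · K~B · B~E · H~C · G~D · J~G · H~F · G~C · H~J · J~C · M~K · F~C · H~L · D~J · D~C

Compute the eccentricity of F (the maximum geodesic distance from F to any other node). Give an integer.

6

Distances from F: B:4, C:1, D:2, E:5, G:2, H:1, I:6, J:2, K:3, L:1, M:2.
The largest is 6 (to I), so the eccentricity of F is 6.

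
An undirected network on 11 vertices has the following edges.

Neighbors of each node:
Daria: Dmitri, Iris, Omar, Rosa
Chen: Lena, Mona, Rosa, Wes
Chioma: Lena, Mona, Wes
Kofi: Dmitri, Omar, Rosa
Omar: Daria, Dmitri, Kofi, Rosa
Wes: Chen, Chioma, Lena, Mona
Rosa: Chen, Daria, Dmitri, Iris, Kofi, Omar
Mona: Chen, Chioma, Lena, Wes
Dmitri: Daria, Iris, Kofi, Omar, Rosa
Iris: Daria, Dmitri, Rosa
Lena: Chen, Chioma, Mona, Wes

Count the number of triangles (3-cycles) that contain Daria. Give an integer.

5

Daria's neighbors: Dmitri, Iris, Omar, and Rosa.
Neighbor pairs that are themselves tied: Daria–Dmitri–Iris; Daria–Dmitri–Omar; Daria–Dmitri–Rosa; Daria–Iris–Rosa; Daria–Omar–Rosa. Each forms one triangle with Daria, for 5 in total.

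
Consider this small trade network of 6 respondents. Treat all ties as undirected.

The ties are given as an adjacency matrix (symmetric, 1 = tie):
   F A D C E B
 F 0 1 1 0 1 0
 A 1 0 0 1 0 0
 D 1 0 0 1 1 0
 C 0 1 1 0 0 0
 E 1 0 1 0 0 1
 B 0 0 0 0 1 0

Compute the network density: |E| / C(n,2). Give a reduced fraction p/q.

7/15

There are 7 edges and 6 nodes, so the maximum possible is C(6,2) = 15.
Density = 7/15.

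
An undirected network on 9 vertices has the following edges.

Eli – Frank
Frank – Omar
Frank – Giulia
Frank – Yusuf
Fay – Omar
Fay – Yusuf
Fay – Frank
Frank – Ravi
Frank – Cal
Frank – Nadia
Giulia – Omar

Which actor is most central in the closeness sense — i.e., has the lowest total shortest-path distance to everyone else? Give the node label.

Farness (sum of distances to all others) for each node — Cal:15, Eli:15, Fay:13, Frank:8, Giulia:14, Nadia:15, Omar:13, Ravi:15, Yusuf:14.
The smallest farness is 8, for Frank, so Frank has the highest closeness.

Frank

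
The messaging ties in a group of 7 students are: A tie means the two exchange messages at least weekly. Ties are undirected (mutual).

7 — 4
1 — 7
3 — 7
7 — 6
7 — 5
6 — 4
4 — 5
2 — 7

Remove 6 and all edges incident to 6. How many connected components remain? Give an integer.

6's neighbors (4 and 7) remain reachable from one another through other ties, so the rest of the network stays in one piece.

1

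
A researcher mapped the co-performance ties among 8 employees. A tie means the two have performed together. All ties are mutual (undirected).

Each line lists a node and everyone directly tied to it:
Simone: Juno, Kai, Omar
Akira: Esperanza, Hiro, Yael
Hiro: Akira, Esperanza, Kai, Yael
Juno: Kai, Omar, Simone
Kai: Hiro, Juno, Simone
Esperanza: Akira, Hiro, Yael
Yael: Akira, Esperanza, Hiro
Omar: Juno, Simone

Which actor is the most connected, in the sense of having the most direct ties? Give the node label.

Degrees — Akira:3, Esperanza:3, Hiro:4, Juno:3, Kai:3, Omar:2, Simone:3, Yael:3.
The maximum is 4, attained only by Hiro.

Hiro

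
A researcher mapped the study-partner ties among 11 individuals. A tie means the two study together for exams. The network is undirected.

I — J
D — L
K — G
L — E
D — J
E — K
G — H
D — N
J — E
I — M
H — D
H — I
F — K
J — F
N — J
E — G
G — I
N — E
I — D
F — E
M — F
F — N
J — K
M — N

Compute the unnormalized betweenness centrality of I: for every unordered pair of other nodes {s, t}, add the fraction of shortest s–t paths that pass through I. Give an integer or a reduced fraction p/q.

19/4

Pairs whose geodesics pass through I — F–H: 2/6; D–G: 1/2; D–M: 1/2; L–M: 1/4; G–J: 1/3; G–M: 1; H–J: 1/2; H–M: 1; J–M: 1/3.
All other pairs contribute 0.
Summing the contributions gives betweenness(I) = 19/4.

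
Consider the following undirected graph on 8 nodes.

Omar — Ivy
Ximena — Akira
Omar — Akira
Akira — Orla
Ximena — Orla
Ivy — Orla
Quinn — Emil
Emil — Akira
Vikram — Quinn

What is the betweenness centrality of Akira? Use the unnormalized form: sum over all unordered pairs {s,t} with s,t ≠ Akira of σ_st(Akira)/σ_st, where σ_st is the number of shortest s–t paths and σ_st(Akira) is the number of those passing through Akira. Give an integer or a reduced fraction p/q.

27/2

Pairs whose geodesics pass through Akira — Vikram–Ximena: 1; Vikram–Ivy: 2/2; Vikram–Omar: 1; Vikram–Orla: 1; Quinn–Ximena: 1; Quinn–Ivy: 2/2; Quinn–Omar: 1; Quinn–Orla: 1; Emil–Ximena: 1; Emil–Ivy: 2/2; Emil–Omar: 1; Emil–Orla: 1; Ximena–Omar: 1; Omar–Orla: 1/2.
All other pairs contribute 0.
Summing the contributions gives betweenness(Akira) = 27/2.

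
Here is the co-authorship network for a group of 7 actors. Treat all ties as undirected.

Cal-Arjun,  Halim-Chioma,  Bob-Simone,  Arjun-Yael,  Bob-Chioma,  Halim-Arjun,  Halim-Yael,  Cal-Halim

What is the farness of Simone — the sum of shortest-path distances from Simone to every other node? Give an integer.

18

Distances from Simone: Arjun:4, Bob:1, Cal:4, Chioma:2, Halim:3, Yael:4.
Sum = 4 + 1 + 4 + 2 + 3 + 4 = 18.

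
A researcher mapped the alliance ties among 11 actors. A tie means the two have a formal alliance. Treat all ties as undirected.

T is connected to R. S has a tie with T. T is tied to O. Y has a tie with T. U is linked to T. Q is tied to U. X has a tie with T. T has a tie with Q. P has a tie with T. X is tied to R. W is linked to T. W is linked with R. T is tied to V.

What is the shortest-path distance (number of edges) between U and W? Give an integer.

One shortest route is U – T – W, which uses 2 edges, and U and W are not directly tied, so nothing shorter exists. So d(U,W) = 2.

2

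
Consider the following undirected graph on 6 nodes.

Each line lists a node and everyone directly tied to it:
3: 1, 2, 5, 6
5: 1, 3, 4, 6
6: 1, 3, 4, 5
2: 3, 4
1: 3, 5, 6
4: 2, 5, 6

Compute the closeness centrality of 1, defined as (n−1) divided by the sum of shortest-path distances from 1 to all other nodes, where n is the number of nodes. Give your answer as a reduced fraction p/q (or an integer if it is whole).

5/7

Distances from 1: 2:2, 3:1, 4:2, 5:1, 6:1. Sum = 7.
n = 6, so closeness = 5/7.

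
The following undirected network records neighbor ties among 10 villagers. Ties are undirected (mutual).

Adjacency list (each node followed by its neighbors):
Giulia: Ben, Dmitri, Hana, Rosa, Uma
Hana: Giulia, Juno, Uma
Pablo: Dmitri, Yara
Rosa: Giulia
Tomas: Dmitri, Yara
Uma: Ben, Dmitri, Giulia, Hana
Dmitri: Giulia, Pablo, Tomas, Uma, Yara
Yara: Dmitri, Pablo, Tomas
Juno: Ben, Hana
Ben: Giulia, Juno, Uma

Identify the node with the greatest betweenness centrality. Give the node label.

Dmitri

Unnormalized betweenness of each node: Ben:7/2, Dmitri:37/2, Giulia:43/3, Hana:7/2, Juno:1/3, Pablo:0, Rosa:0, Tomas:0, Uma:19/3, Yara:1/2.
Dmitri has the largest value, 37/2, making it the main broker — the node through which the most shortest paths run.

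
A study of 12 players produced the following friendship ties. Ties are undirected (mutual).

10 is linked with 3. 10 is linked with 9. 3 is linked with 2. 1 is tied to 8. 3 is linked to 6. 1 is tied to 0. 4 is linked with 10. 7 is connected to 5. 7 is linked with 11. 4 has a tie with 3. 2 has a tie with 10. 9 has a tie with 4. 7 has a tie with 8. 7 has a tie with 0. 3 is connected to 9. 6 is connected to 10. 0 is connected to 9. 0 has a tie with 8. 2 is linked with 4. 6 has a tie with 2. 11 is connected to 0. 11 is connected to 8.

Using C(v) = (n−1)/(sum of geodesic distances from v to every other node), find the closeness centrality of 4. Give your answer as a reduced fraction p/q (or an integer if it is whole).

11/24

Distances from 4: 0:2, 1:3, 2:1, 3:1, 5:4, 6:2, 7:3, 8:3, 9:1, 10:1, 11:3. Sum = 24.
n = 12, so closeness = 11/24.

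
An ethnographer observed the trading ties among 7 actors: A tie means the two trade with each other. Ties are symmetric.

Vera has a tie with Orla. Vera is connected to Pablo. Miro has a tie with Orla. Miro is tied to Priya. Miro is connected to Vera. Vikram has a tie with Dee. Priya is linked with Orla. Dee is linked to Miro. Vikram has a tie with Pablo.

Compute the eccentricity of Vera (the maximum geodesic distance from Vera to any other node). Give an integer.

Distances from Vera: Dee:2, Miro:1, Orla:1, Pablo:1, Priya:2, Vikram:2.
The largest is 2 (to Priya, Vikram, and Dee), so the eccentricity of Vera is 2.

2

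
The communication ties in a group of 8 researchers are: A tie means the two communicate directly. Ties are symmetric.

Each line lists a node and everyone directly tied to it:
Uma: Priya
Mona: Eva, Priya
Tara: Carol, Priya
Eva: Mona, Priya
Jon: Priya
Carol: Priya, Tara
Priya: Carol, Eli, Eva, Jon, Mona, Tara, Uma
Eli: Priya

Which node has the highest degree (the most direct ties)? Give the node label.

Degrees — Carol:2, Eli:1, Eva:2, Jon:1, Mona:2, Priya:7, Tara:2, Uma:1.
The maximum is 7, attained only by Priya.

Priya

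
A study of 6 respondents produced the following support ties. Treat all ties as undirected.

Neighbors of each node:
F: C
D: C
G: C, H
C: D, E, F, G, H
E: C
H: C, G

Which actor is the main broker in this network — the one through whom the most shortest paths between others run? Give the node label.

C

Unnormalized betweenness of each node: C:9, D:0, E:0, F:0, G:0, H:0.
C has the largest value, 9, making it the main broker — the node through which the most shortest paths run.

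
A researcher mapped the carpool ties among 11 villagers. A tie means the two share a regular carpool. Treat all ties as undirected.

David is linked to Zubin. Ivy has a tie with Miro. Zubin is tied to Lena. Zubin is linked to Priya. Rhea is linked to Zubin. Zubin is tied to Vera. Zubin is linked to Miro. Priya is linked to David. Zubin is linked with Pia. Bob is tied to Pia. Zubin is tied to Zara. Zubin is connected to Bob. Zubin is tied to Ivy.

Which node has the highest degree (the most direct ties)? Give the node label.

Zubin

Degrees — Bob:2, David:2, Ivy:2, Lena:1, Miro:2, Pia:2, Priya:2, Rhea:1, Vera:1, Zara:1, Zubin:10.
The maximum is 10, attained only by Zubin.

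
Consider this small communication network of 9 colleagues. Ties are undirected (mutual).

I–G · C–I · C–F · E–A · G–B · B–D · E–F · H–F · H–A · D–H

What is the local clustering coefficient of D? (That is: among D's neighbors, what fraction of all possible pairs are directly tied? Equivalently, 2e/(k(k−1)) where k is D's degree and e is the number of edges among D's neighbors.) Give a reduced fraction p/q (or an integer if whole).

0

D's neighbors: B and H (k = 2).
Possible neighbor pairs: C(2,2) = 1. Edges among them: none → e = 0.
Clustering(D) = 0/1.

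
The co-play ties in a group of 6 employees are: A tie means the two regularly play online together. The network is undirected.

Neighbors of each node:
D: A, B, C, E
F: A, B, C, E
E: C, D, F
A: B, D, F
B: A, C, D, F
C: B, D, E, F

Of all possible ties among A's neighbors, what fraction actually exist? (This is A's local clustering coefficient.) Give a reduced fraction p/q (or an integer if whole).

2/3

A's neighbors: B, D, and F (k = 3).
Possible neighbor pairs: C(3,2) = 3. Edges among them: B–D, B–F → e = 2.
Clustering(A) = 2/3.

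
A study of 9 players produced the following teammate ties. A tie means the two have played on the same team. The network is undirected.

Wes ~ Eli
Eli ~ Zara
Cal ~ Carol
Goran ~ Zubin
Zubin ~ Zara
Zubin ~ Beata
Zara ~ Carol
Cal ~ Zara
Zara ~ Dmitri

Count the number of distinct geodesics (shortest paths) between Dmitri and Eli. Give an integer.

1

The shortest distance is 2, and the only length-2 path is Dmitri–Zara–Eli. So there is exactly 1 shortest path.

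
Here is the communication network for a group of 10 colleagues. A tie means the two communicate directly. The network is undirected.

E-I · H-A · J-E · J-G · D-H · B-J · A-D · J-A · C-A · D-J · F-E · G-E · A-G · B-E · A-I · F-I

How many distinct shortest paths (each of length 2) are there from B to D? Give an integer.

The shortest distance is 2, and the only length-2 path is B–J–D. So there is exactly 1 shortest path.

1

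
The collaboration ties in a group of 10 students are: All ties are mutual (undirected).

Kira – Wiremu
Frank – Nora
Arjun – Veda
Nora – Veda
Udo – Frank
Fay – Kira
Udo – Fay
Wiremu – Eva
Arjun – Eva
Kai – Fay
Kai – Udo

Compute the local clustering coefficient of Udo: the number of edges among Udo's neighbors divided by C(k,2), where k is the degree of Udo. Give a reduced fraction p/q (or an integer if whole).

Udo's neighbors: Fay, Frank, and Kai (k = 3).
Possible neighbor pairs: C(3,2) = 3. Edges among them: Fay–Kai → e = 1.
Clustering(Udo) = 1/3.

1/3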